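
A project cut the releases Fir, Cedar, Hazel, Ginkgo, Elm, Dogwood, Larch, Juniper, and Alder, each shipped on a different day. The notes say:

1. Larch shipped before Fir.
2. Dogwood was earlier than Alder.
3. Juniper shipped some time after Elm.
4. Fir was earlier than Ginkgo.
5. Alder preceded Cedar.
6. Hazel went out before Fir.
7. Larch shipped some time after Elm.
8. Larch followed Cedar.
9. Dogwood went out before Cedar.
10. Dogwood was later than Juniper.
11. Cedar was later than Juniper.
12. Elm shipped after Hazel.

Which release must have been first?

Hazel

Hazel has a chain of constraints placing it before every other release, so Hazel must be first.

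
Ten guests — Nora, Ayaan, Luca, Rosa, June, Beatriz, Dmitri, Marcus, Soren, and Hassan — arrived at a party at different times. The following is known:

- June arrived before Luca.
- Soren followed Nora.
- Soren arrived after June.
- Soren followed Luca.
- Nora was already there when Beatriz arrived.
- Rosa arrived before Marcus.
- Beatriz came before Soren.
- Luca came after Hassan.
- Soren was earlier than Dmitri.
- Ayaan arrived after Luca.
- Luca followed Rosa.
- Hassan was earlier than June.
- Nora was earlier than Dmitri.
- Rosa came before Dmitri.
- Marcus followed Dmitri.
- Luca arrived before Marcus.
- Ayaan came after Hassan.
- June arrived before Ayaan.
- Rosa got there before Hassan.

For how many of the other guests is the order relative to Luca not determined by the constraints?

Forced before Luca: Hassan, June, and Rosa; forced after Luca: Ayaan, Dmitri, Marcus, and Soren.
That leaves Beatriz and Nora with no forced order relative to Luca — 2.

2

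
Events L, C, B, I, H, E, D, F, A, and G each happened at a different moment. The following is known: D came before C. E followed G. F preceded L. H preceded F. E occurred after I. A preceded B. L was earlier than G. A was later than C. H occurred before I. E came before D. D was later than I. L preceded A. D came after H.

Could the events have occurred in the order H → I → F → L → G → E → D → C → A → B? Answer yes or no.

Check each stated constraint against the proposed order — e.g. L is ahead of A; H is ahead of D. Every pair is in the required order; nothing is violated.

yes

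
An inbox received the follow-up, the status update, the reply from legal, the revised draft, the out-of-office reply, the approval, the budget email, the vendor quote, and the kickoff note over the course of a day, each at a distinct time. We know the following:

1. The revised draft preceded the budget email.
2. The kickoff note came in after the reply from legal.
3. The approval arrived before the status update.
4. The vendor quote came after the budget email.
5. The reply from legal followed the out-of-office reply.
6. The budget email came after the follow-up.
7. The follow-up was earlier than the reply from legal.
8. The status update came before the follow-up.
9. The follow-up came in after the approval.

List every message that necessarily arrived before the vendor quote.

Directly stated before the vendor quote: the budget email.
The approval reaches the vendor quote via the approval → the follow-up → the budget email → the vendor quote.
The follow-up reaches the vendor quote via the follow-up → the budget email → the vendor quote.
The revised draft reaches the vendor quote via the revised draft → the budget email → the vendor quote.
Likewise the status update reaches the vendor quote by chaining the stated constraints.
No chain forces the kickoff note (or any of the others) ahead of the vendor quote.

the approval, the budget email, the follow-up, the revised draft, the status update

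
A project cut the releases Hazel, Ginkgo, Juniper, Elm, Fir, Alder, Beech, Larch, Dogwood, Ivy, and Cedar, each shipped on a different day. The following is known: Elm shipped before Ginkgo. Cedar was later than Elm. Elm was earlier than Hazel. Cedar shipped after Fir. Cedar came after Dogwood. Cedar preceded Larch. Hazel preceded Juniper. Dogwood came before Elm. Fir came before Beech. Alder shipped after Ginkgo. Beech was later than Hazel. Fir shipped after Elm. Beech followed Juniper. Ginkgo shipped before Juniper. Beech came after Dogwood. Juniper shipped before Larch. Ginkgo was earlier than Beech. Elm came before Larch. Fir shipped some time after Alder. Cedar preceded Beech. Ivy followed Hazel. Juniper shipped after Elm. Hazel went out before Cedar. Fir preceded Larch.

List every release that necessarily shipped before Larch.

Directly stated before Larch: Cedar, Elm, Fir, and Juniper.
Alder reaches Larch via Alder → Fir → Larch.
Dogwood reaches Larch via Dogwood → Cedar → Larch.
Ginkgo reaches Larch via Ginkgo → Juniper → Larch.
Likewise Hazel reaches Larch by chaining the stated constraints.

Alder, Cedar, Dogwood, Elm, Fir, Ginkgo, Hazel, Juniper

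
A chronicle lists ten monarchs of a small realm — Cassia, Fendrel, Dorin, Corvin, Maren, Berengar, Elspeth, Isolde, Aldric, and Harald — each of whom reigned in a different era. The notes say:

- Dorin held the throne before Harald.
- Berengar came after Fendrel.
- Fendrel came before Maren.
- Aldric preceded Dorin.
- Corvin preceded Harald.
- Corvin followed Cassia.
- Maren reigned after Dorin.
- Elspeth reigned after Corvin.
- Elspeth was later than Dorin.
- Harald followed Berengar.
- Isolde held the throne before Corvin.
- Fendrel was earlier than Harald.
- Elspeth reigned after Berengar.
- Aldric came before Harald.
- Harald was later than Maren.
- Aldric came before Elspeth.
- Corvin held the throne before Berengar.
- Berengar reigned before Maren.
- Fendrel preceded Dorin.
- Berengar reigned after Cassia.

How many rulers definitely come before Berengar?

Directly stated before Berengar: Cassia, Corvin, and Fendrel.
Isolde reaches Berengar via Isolde → Corvin → Berengar.
No chain forces Aldric (or any of the others) ahead of Berengar.
That's Cassia, Corvin, Fendrel, and Isolde — 4 in all.

4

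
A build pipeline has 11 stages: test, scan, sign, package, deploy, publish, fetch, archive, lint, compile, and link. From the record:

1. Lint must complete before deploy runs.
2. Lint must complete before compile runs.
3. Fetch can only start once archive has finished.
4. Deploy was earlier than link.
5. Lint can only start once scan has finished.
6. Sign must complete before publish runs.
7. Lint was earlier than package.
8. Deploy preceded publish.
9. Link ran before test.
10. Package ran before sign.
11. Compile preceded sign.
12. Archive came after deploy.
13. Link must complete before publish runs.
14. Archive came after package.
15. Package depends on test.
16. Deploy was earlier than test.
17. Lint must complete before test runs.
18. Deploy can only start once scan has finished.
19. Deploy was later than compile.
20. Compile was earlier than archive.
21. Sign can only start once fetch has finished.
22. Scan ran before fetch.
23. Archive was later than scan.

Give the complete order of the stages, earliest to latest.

The constraints fix every adjacent pair, so only one ordering works:
scan → lint → compile → deploy → link → test → package → archive → fetch → sign → publish.

scan, lint, compile, deploy, link, test, package, archive, fetch, sign, publish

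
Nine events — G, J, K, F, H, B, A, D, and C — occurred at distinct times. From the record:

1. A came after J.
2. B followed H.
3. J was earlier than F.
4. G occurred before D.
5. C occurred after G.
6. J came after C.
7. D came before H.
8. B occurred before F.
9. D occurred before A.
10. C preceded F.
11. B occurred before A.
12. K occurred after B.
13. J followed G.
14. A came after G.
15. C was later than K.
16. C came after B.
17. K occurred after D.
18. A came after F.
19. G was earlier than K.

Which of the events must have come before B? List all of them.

D, G, H

Directly stated before B: H.
D reaches B via D → H → B.
G reaches B via G → D → H → B.
No chain forces F (or any of the others) ahead of B.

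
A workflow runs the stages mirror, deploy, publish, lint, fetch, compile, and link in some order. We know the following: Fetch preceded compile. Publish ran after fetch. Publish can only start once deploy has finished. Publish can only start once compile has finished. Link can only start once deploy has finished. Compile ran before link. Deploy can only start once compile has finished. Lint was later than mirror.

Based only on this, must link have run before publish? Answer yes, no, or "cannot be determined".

cannot be determined

No chain of stated constraints runs from link to publish, and none runs from publish to link either.
So the relative order of link and publish is not fixed by the given facts.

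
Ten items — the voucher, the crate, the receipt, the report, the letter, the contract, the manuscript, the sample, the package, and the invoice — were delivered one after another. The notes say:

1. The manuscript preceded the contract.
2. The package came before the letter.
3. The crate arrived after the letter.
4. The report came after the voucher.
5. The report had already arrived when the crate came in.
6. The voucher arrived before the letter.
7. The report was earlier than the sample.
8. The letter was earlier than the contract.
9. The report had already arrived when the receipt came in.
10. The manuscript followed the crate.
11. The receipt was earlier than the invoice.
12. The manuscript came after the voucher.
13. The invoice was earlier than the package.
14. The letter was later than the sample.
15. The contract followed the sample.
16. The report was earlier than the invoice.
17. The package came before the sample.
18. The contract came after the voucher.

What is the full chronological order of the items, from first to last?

The constraints fix every adjacent pair, so only one ordering works:
the voucher → the report → the receipt → the invoice → the package → the sample → the letter → the crate → the manuscript → the contract.

the voucher, the report, the receipt, the invoice, the package, the sample, the letter, the crate, the manuscript, the contract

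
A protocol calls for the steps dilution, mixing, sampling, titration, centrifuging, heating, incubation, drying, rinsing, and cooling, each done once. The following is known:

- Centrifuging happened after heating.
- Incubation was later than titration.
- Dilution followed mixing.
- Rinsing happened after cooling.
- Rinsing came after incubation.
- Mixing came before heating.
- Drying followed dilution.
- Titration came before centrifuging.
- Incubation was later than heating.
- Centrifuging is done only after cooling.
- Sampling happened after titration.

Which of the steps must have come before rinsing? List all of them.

Directly stated before rinsing: cooling and incubation.
Heating reaches rinsing via heating → incubation → rinsing.
Mixing reaches rinsing via mixing → heating → incubation → rinsing.
Titration reaches rinsing via titration → incubation → rinsing.
No chain forces drying (or any of the others) ahead of rinsing.

cooling, heating, incubation, mixing, titration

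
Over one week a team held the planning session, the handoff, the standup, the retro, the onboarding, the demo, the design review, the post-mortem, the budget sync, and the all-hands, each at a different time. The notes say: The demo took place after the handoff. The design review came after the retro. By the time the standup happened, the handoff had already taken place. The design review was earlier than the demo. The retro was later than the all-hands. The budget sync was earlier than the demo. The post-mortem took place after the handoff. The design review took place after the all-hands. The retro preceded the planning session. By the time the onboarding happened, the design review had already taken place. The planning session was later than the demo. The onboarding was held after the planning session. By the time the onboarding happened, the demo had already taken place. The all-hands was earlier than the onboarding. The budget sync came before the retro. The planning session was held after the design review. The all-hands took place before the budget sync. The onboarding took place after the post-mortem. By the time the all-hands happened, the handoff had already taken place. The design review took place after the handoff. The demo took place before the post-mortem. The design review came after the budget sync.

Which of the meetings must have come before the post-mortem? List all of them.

the all-hands, the budget sync, the demo, the design review, the handoff, the retro

Directly stated before the post-mortem: the demo and the handoff.
The all-hands reaches the post-mortem via the all-hands → the design review → the demo → the post-mortem.
The budget sync reaches the post-mortem via the budget sync → the demo → the post-mortem.
The design review reaches the post-mortem via the design review → the demo → the post-mortem.
Likewise the retro reaches the post-mortem by chaining the stated constraints.
No chain forces the standup (or any of the others) ahead of the post-mortem.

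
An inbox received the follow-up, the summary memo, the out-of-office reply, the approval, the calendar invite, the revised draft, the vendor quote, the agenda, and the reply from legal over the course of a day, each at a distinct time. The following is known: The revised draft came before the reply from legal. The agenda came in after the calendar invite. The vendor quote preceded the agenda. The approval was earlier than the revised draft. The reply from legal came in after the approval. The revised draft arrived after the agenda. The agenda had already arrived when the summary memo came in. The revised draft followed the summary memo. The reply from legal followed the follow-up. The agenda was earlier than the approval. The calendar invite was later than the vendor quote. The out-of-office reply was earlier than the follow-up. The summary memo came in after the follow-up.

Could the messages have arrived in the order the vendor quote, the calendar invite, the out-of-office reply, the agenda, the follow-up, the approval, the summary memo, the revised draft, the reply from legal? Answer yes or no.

Check each stated constraint against the proposed order — e.g. the follow-up is ahead of the reply from legal; the agenda is ahead of the revised draft. Every pair is in the required order; nothing is violated.

yes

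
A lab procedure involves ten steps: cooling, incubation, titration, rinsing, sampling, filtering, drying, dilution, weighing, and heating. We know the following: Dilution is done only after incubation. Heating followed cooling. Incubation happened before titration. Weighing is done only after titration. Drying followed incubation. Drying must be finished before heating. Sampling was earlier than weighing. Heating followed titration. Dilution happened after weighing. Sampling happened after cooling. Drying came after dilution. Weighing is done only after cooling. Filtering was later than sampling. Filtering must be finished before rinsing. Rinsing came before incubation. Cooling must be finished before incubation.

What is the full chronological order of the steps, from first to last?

The constraints fix every adjacent pair, so only one ordering works:
cooling → sampling → filtering → rinsing → incubation → titration → weighing → dilution → drying → heating.

cooling, sampling, filtering, rinsing, incubation, titration, weighing, dilution, drying, heating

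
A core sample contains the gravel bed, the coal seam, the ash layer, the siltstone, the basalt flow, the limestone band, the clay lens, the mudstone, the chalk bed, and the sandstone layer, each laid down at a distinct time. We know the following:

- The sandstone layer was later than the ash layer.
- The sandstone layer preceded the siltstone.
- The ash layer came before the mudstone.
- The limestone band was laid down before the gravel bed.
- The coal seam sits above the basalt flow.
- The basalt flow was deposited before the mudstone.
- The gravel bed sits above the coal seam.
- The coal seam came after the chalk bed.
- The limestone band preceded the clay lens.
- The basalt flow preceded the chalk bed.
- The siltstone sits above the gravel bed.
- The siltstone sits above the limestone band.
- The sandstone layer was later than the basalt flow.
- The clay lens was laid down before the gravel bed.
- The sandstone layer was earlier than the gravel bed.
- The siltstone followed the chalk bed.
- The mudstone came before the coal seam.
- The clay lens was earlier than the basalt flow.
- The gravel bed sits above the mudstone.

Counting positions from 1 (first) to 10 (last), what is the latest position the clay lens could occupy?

3

The clay lens must come before the basalt flow, the chalk bed, the coal seam, the gravel bed, the mudstone, the sandstone layer, and the siltstone — 7 layers forced after it.
Everything else can be placed before the clay lens in some valid order, so the clay lens can sit as late as position 10 − 7 = 3.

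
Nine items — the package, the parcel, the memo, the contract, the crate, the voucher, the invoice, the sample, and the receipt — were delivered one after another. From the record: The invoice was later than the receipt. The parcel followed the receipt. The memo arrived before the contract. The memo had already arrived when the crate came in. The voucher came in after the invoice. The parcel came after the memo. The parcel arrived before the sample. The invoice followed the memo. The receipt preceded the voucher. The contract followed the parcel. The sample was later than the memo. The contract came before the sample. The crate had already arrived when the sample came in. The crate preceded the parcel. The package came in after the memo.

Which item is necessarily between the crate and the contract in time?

the parcel

Tracing the constraints gives the crate → the parcel → the contract, so the parcel sits after the crate and before the contract.
No other item is forced both after the crate and before the contract.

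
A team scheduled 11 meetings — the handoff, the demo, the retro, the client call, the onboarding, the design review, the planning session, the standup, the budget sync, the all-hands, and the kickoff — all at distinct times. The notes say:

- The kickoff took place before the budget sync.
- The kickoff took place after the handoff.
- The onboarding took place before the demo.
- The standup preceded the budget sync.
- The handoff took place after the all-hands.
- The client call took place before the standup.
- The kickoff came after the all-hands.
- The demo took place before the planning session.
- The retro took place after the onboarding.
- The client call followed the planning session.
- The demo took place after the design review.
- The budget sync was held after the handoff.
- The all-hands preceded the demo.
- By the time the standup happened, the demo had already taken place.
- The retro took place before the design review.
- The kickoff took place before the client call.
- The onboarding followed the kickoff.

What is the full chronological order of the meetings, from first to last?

the all-hands, the handoff, the kickoff, the onboarding, the retro, the design review, the demo, the planning session, the client call, the standup, the budget sync

The constraints fix every adjacent pair, so only one ordering works:
the all-hands → the handoff → the kickoff → the onboarding → the retro → the design review → the demo → the planning session → the client call → the standup → the budget sync.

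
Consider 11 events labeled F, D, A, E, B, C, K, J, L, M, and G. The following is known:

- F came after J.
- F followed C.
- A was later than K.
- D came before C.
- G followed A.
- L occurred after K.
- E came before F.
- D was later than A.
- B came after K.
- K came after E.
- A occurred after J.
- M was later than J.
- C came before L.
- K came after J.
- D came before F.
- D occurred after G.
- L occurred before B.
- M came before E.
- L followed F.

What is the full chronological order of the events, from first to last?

The constraints fix every adjacent pair, so only one ordering works:
J → M → E → K → A → G → D → C → F → L → B.

J, M, E, K, A, G, D, C, F, L, B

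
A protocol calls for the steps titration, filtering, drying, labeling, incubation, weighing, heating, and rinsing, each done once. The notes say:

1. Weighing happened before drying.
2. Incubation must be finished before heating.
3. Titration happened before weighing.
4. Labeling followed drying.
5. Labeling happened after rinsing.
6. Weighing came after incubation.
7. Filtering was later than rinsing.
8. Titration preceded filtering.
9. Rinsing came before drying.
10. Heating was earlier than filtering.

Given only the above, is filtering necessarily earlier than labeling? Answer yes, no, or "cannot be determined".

No chain of stated constraints runs from filtering to labeling, and none runs from labeling to filtering either.
So the relative order of filtering and labeling is not fixed by the given facts.

cannot be determined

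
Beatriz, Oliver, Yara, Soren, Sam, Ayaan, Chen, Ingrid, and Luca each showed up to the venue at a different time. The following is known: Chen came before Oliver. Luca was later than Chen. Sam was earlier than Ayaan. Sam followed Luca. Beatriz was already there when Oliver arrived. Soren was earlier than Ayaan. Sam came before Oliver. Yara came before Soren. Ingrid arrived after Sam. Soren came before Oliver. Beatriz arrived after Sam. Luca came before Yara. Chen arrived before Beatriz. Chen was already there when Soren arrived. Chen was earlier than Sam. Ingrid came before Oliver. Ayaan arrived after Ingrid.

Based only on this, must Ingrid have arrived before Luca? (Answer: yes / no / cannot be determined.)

no

Tracing the constraints gives Luca → Sam → Ingrid, so Luca must come before Ingrid.
That means Ingrid cannot be before Luca.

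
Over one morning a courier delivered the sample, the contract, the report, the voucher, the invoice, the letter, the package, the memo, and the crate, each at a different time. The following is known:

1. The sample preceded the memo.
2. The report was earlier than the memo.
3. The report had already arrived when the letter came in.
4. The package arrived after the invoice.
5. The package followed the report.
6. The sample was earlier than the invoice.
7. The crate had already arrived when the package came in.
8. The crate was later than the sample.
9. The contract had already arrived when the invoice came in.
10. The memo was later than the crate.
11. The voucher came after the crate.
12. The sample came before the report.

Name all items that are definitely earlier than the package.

Directly stated before the package: the crate, the invoice, and the report.
The contract reaches the package via the contract → the invoice → the package.
The sample reaches the package via the sample → the crate → the package.
No chain forces the memo (or any of the others) ahead of the package.

the contract, the crate, the invoice, the report, the sample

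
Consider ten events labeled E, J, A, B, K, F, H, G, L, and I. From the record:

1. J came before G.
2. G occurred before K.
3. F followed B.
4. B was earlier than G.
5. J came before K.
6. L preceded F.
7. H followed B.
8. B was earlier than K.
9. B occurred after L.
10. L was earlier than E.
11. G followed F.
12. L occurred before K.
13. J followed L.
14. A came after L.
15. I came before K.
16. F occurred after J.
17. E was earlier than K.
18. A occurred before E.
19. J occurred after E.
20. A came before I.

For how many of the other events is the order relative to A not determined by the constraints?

Forced before A: L; forced after A: E, F, G, I, J, and K.
That leaves B and H with no forced order relative to A — 2.

2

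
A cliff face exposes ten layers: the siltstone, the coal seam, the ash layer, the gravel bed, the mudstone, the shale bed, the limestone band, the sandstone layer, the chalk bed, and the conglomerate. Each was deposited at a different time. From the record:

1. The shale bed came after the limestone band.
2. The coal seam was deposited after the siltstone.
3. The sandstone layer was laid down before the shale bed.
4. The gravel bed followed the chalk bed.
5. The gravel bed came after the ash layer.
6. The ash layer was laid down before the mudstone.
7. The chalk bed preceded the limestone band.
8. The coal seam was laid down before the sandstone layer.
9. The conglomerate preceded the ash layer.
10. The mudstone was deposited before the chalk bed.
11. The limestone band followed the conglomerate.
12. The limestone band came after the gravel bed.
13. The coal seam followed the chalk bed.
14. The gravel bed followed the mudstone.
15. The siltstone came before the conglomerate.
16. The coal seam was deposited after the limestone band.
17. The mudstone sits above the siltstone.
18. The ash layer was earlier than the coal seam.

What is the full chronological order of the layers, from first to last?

the siltstone, the conglomerate, the ash layer, the mudstone, the chalk bed, the gravel bed, the limestone band, the coal seam, the sandstone layer, the shale bed

The constraints fix every adjacent pair, so only one ordering works:
the siltstone → the conglomerate → the ash layer → the mudstone → the chalk bed → the gravel bed → the limestone band → the coal seam → the sandstone layer → the shale bed.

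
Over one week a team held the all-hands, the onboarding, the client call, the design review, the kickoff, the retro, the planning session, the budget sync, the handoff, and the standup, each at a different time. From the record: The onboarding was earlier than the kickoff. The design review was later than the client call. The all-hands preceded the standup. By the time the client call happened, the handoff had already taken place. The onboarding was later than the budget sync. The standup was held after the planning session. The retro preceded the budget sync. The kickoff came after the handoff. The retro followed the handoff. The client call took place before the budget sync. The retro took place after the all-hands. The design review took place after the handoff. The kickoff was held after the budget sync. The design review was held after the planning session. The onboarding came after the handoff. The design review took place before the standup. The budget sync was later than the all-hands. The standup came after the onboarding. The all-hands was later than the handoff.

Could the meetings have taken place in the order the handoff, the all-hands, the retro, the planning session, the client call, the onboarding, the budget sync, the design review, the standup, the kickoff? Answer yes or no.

no

The constraints require the budget sync before the onboarding, but in the proposed sequence the onboarding appears ahead of the budget sync. That one violation is enough.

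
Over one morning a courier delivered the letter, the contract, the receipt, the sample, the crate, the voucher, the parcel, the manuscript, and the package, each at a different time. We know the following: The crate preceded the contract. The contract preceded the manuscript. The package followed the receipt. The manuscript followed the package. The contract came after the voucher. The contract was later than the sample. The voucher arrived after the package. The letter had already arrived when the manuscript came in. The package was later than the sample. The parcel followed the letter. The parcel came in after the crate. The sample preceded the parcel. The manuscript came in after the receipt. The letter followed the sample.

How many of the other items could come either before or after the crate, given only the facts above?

5

Forced after the crate: the contract, the manuscript, and the parcel.
That leaves the letter, the package, the receipt, the sample, and the voucher with no forced order relative to the crate — 5.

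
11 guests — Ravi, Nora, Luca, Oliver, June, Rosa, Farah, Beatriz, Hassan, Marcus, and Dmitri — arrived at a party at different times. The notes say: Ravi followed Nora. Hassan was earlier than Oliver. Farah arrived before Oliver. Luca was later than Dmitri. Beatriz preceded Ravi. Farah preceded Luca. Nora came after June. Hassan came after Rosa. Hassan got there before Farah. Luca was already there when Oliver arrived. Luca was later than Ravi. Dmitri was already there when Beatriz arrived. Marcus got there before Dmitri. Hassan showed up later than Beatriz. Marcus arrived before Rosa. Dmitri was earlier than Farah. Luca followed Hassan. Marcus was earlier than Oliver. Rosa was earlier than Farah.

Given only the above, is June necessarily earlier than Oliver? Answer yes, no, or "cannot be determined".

yes

Chain the constraints: June → Nora → Ravi → Luca → Oliver. Each link is directly stated, so June comes before Oliver.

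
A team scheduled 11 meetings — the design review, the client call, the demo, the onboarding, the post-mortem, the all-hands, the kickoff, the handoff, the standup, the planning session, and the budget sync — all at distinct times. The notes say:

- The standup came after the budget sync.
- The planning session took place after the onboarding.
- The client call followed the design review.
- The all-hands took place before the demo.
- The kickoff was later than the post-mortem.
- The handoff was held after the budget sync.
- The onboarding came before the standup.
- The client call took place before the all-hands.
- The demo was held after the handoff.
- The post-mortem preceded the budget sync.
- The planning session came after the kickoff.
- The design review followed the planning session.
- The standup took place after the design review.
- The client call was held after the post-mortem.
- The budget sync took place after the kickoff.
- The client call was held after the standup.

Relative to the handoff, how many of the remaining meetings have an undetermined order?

6

Forced before the handoff: the budget sync, the kickoff, and the post-mortem; forced after the handoff: the demo.
That leaves the all-hands, the client call, the design review, the onboarding, the planning session, and the standup with no forced order relative to the handoff — 6.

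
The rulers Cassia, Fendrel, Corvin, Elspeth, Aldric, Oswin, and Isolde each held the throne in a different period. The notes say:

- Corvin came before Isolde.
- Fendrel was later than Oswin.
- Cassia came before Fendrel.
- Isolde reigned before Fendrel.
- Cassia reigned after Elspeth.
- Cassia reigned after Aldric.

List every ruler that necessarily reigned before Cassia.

Directly stated before Cassia: Aldric and Elspeth.

Aldric, Elspeth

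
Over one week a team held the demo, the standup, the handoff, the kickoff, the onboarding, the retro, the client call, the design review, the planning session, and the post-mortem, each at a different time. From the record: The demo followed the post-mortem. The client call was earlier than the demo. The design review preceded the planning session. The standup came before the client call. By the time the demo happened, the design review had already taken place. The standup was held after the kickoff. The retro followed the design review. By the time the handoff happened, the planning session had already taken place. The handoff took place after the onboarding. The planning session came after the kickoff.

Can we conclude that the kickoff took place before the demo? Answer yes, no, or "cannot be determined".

Chain the constraints: the kickoff → the standup → the client call → the demo. Each link is directly stated, so the kickoff comes before the demo.

yes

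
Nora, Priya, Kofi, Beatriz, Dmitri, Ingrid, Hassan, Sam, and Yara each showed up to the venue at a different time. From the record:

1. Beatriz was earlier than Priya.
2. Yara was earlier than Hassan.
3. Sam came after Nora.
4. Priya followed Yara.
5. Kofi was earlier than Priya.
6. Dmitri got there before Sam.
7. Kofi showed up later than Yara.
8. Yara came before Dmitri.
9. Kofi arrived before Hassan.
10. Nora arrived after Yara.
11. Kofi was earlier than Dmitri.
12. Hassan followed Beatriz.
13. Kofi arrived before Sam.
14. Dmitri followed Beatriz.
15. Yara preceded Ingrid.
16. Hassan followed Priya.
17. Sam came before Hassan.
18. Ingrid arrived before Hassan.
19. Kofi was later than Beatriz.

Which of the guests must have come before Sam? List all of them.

Directly stated before Sam: Dmitri, Kofi, and Nora.
Beatriz reaches Sam via Beatriz → Kofi → Sam.
Yara reaches Sam via Yara → Dmitri → Sam.
No chain forces Priya (or any of the others) ahead of Sam.

Beatriz, Dmitri, Kofi, Nora, Yara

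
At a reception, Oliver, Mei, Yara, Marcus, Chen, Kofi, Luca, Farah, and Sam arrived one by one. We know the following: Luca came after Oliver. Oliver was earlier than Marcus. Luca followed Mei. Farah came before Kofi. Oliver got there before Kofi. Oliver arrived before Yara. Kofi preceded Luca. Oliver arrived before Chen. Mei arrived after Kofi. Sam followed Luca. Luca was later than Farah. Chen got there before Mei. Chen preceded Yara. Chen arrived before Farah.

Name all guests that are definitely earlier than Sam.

Directly stated before Sam: Luca.
Chen reaches Sam via Chen → Farah → Luca → Sam.
Farah reaches Sam via Farah → Luca → Sam.
Kofi reaches Sam via Kofi → Luca → Sam.
Likewise Mei and Oliver each reach Sam by chaining the stated constraints.

Chen, Farah, Kofi, Luca, Mei, Oliver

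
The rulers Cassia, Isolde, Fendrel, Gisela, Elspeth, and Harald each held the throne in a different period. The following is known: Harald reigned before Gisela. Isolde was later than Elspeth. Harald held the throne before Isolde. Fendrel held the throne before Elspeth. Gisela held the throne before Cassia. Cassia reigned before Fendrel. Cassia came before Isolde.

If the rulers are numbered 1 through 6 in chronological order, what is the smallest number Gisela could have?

Harald must come before Gisela — 1 forced predecessor.
Nothing else is forced ahead of Gisela, so their earliest slot is position 1 + 1 = 2.

2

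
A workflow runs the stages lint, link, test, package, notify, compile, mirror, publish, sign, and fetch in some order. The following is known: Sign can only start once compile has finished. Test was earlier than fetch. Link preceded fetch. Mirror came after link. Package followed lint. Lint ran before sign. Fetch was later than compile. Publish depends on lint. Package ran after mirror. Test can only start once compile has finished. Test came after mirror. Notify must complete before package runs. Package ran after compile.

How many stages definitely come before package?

Directly stated before package: compile, lint, mirror, and notify.
Link reaches package via link → mirror → package.
No chain forces publish (or any of the others) ahead of package.
That's compile, link, lint, mirror, and notify — 5 in all.

5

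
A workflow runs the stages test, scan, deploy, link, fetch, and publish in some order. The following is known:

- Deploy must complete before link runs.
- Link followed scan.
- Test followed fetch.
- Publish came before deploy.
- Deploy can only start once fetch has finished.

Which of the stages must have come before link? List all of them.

deploy, fetch, publish, scan

Directly stated before link: deploy and scan.
Fetch reaches link via fetch → deploy → link.
Publish reaches link via publish → deploy → link.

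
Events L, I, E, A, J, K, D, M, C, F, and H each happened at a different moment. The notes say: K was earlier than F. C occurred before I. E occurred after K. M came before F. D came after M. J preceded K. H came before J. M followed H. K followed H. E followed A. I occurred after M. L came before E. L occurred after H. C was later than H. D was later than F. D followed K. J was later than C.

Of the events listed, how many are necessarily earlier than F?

5

Directly stated before F: K and M.
C reaches F via C → J → K → F.
H reaches F via H → M → F.
J reaches F via J → K → F.
No chain forces L (or any of the others) ahead of F.
That's C, H, J, K, and M — 5 in all.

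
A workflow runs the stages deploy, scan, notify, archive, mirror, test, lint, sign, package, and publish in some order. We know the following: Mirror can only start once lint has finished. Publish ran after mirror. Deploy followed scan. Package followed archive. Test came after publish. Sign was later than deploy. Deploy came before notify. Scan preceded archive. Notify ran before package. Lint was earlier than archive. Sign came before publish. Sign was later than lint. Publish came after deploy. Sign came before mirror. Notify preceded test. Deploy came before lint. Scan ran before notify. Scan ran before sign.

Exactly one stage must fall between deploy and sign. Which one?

lint

Tracing the constraints gives deploy → lint → sign, so lint sits after deploy and before sign.
No other stage is forced both after deploy and before sign.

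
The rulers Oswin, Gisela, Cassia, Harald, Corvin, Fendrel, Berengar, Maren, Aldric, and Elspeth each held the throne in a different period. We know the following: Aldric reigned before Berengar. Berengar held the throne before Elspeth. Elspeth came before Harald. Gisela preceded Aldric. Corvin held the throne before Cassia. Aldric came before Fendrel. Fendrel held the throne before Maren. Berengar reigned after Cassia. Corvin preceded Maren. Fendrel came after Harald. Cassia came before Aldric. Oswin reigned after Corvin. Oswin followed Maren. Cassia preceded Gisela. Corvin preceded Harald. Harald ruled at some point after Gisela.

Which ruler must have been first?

Corvin

Corvin has a chain of constraints placing them before every other ruler, so Corvin must be first.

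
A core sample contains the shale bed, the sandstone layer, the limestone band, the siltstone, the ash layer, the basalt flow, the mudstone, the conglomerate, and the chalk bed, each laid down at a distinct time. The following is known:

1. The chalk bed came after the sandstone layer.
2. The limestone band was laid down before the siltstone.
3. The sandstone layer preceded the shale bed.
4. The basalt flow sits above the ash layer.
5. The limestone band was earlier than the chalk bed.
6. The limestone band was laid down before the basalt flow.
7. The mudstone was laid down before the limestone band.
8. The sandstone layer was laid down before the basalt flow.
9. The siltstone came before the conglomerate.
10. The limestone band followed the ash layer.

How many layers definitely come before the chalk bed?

Directly stated before the chalk bed: the limestone band and the sandstone layer.
The ash layer reaches the chalk bed via the ash layer → the limestone band → the chalk bed.
The mudstone reaches the chalk bed via the mudstone → the limestone band → the chalk bed.
No chain forces the conglomerate (or any of the others) ahead of the chalk bed.
That's the ash layer, the limestone band, the mudstone, and the sandstone layer — 4 in all.

4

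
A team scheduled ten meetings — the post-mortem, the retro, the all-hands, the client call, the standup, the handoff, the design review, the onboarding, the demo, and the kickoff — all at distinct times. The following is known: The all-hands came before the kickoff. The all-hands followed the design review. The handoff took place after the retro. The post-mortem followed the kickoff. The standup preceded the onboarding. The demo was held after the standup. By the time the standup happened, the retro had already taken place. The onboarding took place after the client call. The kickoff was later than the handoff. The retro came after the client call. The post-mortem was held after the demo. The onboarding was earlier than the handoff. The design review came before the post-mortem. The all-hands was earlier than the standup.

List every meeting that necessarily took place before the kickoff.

the all-hands, the client call, the design review, the handoff, the onboarding, the retro, the standup

Directly stated before the kickoff: the all-hands and the handoff.
The client call reaches the kickoff via the client call → the onboarding → the handoff → the kickoff.
The design review reaches the kickoff via the design review → the all-hands → the kickoff.
The onboarding reaches the kickoff via the onboarding → the handoff → the kickoff.
Likewise the retro and the standup each reach the kickoff by chaining the stated constraints.
No chain forces the post-mortem (or any of the others) ahead of the kickoff.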